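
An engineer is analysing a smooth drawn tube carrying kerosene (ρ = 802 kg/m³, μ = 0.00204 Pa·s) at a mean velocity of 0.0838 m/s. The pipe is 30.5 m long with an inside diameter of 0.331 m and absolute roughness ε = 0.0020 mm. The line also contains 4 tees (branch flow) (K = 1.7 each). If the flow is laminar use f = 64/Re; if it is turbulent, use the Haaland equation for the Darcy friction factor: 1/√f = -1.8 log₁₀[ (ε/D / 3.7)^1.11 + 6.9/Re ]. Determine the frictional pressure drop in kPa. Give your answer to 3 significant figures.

Reynolds number Re = ρVD/μ = 802 · 0.0838 · 0.331 / 0.00204 = 1.09e+04.
Re > 4000 → turbulent. Relative roughness ε/D = 2e-06/0.331 = 6.04e-06. Haaland: 1/√f = -1.8 log₁₀[(6.04e-06/3.7)^1.11 + 6.9/1.09e+04] = -1.8 log₁₀[3.77e-07 + 0.000633] = 5.757, so f = 0.03017.
Total minor-loss coefficient ΣK = 4·1.7 = 6.8.
ΔP = [f·L/D + ΣK]·(ρV²/2) = [0.03017·30.5/0.331 + 6.8]·(802·0.0838²/2) = [2.78 + 6.8]·2.816 = 26.98 Pa.
ΔP = 26.98 Pa = 0.0270 kPa.

ΔP ≈ 0.0270 kPa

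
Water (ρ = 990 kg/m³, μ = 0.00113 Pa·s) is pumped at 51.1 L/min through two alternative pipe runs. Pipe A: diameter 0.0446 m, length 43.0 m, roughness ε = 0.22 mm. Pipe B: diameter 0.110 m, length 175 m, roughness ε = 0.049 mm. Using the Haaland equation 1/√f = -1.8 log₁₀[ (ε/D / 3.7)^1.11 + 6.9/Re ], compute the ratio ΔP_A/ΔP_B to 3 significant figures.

Pipe A: V = Q/A = 0.0008517/0.001562 = 0.5451 m/s; Re = 2.13e+04; ε/D = 0.00493; Haaland → f = 0.03397; ΔP_A = f(L/D)(ρV²/2) = 4818 Pa.
Pipe B: V = Q/A = 0.0008517/0.009503 = 0.08962 m/s; Re = 8637; ε/D = 0.000445; Haaland → f = 0.03266; ΔP_B = f(L/D)(ρV²/2) = 206.6 Pa.
ΔP_A/ΔP_B = 4818/206.6 = 23.3.

ΔP_A/ΔP_B ≈ 23.3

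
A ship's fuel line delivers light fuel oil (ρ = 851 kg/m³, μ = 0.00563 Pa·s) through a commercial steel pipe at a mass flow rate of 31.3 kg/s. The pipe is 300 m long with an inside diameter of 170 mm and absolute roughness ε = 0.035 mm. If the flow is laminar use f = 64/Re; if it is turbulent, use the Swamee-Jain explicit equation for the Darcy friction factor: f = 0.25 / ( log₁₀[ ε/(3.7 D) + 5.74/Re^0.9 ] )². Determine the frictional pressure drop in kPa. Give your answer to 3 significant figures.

ΔP ≈ 44.1 kPa

A = πD²/4 = π(0.17)²/4 = 0.0227 m²; mean velocity V = ṁ/(ρA) = 31.3/(851 · 0.0227) = 1.62 m/s.
Reynolds number Re = ρVD/μ = 851 · 1.62 · 0.17 / 0.00563 = 4.164e+04.
Re > 4000 → turbulent. Relative roughness ε/D = 3.5e-05/0.17 = 0.000206. Swamee-Jain: f = 0.25/(log₁₀[0.000206/3.7 + 5.74/4.164e+04^0.9])² = 0.25/(log₁₀[5.56e-05 + 0.000399])² = 0.25/(-3.342)² = 0.02238.
Darcy-Weisbach: ΔP = f(L/D)(ρV²/2) = 0.02238·(300/0.17)·(851·1.62²/2) = 0.02238·1765·1117 = 4.413e+04 Pa.
ΔP = 4.413e+04 Pa = 44.1 kPa.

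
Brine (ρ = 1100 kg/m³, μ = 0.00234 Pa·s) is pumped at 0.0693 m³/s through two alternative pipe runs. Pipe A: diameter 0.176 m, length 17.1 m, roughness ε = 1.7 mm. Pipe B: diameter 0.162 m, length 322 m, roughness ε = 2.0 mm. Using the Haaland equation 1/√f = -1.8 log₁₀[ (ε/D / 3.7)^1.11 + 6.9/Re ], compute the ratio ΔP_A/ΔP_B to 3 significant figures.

Pipe A: V = Q/A = 0.0693/0.02433 = 2.849 m/s; Re = 2.357e+05; ε/D = 0.00966; Haaland → f = 0.03778; ΔP_A = f(L/D)(ρV²/2) = 1.638e+04 Pa.
Pipe B: V = Q/A = 0.0693/0.02061 = 3.362 m/s; Re = 2.56e+05; ε/D = 0.0123; Haaland → f = 0.04103; ΔP_B = f(L/D)(ρV²/2) = 5.071e+05 Pa.
ΔP_A/ΔP_B = 1.638e+04/5.071e+05 = 0.0323.

ΔP_A/ΔP_B ≈ 0.0323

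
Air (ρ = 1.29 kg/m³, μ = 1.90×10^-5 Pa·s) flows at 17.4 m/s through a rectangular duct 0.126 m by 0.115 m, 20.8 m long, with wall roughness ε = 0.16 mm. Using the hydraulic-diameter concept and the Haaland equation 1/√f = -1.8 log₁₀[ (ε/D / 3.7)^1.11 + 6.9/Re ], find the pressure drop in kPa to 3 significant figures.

Hydraulic diameter D_h = 4A/P = 4·(0.126·0.115)/(2·(0.126+0.115)) = 0.05796/0.482 = 0.1202 m.
Re = ρVD_h/μ = 1.29·17.4·0.1202/1.9e-05 = 1.421e+05.
ε/D_h = 0.00016/0.1202 = 0.00133; Haaland gives 1/√f = -1.8 log₁₀[0.00015+4.86e-05] = 6.663, so f = 0.02253.
ΔP = f(L/D_h)(ρV²/2) = 0.02253·20.8/0.1202·195.3 = 761 Pa.
ΔP = 0.761 kPa.

ΔP ≈ 0.761 kPa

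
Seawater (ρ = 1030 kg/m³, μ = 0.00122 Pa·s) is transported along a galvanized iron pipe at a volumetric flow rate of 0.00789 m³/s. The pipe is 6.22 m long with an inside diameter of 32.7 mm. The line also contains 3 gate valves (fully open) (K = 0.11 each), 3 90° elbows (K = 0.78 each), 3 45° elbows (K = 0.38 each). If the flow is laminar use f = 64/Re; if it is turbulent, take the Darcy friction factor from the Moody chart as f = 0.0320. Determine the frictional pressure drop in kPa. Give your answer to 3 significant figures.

ΔP ≈ 450 kPa

Cross-sectional area A = πD²/4 = π(0.0327)²/4 = 0.0008398 m²; mean velocity V = Q/A = 0.00789/0.0008398 = 9.395 m/s.
Reynolds number Re = ρVD/μ = 1030 · 9.395 · 0.0327 / 0.00122 = 2.594e+05.
Re > 4000 → turbulent; use the Moody-chart value f = 0.0320.
Total minor-loss coefficient ΣK = 3·0.11 + 3·0.78 + 3·0.38 = 3.81.
ΔP = [f·L/D + ΣK]·(ρV²/2) = [0.032·6.22/0.0327 + 3.81]·(1030·9.395²/2) = [6.087 + 3.81]·4.546e+04 = 4.499e+05 Pa.
ΔP = 4.499e+05 Pa = 450 kPa.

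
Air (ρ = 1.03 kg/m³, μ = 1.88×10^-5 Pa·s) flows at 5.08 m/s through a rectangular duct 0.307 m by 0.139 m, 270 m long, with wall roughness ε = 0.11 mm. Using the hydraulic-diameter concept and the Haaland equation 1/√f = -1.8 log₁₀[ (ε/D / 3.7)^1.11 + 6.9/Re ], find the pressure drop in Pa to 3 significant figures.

ΔP ≈ 417 Pa

Hydraulic diameter D_h = 4A/P = 4·(0.307·0.139)/(2·(0.307+0.139)) = 0.1707/0.892 = 0.1914 m.
Re = ρVD_h/μ = 1.03·5.08·0.1914/1.88e-05 = 5.326e+04.
ε/D_h = 0.00011/0.1914 = 0.000575; Haaland gives 1/√f = -1.8 log₁₀[5.92e-05+0.00013] = 6.703, so f = 0.02225.
ΔP = f(L/D_h)(ρV²/2) = 0.02225·270/0.1914·13.29 = 417.3 Pa.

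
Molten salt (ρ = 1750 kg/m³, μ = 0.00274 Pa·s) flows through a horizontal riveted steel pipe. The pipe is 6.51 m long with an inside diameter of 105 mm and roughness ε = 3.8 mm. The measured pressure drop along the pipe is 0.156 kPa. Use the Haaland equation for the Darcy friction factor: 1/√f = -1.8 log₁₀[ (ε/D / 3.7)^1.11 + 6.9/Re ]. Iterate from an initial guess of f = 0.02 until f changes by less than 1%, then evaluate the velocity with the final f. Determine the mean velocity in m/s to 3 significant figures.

V ≈ 0.212 m/s

Rearranging Darcy-Weisbach: V = √(2·ΔP·D/(f·L·ρ)). With ε/D = 0.0038/0.105 = 0.0362, iterate starting from f = 0.02:
  f = 0.02 → V = √(2·156·0.105/(0.02·6.51·1750)) = 0.3792 m/s; Re = ρVD/μ = 2.543e+04; f → 0.06313
  f = 0.06313 → V = 0.2134 m/s; Re = 1.431e+04; f → 0.06398
  f = 0.06398 → V = 0.212 m/s; Re = 1.422e+04; f → 0.06399
Converged (Δf/f < 1%). With the final f = 0.06399: V = √(2·156·0.105/(0.06399·6.51·1750)) = 0.212 m/s.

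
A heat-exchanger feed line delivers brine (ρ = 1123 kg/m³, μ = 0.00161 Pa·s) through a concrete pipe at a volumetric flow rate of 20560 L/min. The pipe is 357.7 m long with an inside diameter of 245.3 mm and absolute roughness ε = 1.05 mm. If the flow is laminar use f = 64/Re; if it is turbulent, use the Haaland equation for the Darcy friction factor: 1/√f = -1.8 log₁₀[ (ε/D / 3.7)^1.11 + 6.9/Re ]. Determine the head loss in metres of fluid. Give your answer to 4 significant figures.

h_f ≈ 113.8 m

Q = 20560 L/min = 20560/60000 = 0.3427 m³/s.
Cross-sectional area A = πD²/4 = π(0.2453)²/4 = 0.04726 m²; mean velocity V = Q/A = 0.3427/0.04726 = 7.251 m/s.
Reynolds number Re = ρVD/μ = 1123 · 7.251 · 0.2453 / 0.00161 = 1.241e+06.
Re > 4000 → turbulent. Relative roughness ε/D = 0.00105/0.2453 = 0.00428. Haaland: 1/√f = -1.8 log₁₀[(0.00428/3.7)^1.11 + 6.9/1.241e+06] = -1.8 log₁₀[0.00055 + 5.56e-06] = 5.86, so f = 0.02912.
Darcy-Weisbach: ΔP = f(L/D)(ρV²/2) = 0.02912·(357.7/0.2453)·(1123·7.251²/2) = 0.02912·1458·2.952e+04 = 1.254e+06 Pa.
Head loss h_f = ΔP/(ρg) = 1.254e+06/(1123·9.81) = 113.8 m.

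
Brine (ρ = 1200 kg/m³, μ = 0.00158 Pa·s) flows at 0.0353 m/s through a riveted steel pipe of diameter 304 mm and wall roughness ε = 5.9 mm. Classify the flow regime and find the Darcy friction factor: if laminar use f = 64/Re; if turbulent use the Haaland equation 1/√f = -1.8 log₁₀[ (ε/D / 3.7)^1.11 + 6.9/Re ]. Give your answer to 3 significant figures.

f ≈ 0.0526

Re = ρVD/μ = 1200·0.0353·0.304/0.00158 = 8150.
Re > 4000 → turbulent. ε/D = 0.0059/0.304 = 0.0194; Haaland: 1/√f = -1.8 log₁₀[0.00294 + 0.000847] = 4.358, so f = 0.05265.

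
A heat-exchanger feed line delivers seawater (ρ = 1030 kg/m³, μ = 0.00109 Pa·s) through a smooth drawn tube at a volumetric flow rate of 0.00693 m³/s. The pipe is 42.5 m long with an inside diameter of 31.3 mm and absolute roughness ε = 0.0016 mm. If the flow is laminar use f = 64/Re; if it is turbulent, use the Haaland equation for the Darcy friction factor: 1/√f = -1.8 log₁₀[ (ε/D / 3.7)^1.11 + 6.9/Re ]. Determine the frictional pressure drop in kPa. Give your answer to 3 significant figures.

Cross-sectional area A = πD²/4 = π(0.0313)²/4 = 0.0007694 m²; mean velocity V = Q/A = 0.00693/0.0007694 = 9.006 m/s.
Reynolds number Re = ρVD/μ = 1030 · 9.006 · 0.0313 / 0.00109 = 2.664e+05.
Re > 4000 → turbulent. Relative roughness ε/D = 1.6e-06/0.0313 = 5.11e-05. Haaland: 1/√f = -1.8 log₁₀[(5.11e-05/3.7)^1.11 + 6.9/2.664e+05] = -1.8 log₁₀[4.03e-06 + 2.59e-05] = 8.143, so f = 0.01508.
Darcy-Weisbach: ΔP = f(L/D)(ρV²/2) = 0.01508·(42.5/0.0313)·(1030·9.006²/2) = 0.01508·1358·4.178e+04 = 8.555e+05 Pa.
ΔP = 8.555e+05 Pa = 855 kPa.

ΔP ≈ 855 kPa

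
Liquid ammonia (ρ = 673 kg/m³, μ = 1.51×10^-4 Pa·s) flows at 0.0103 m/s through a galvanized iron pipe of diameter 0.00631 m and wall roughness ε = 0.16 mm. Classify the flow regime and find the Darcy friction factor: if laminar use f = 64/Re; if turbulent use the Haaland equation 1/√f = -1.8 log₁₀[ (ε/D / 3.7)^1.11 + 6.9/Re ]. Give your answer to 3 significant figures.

f ≈ 0.221

Re = ρVD/μ = 673·0.0103·0.00631/0.000151 = 289.7.
Re < 2300 → laminar, so f = 64/Re = 0.2209 (roughness is irrelevant in laminar flow).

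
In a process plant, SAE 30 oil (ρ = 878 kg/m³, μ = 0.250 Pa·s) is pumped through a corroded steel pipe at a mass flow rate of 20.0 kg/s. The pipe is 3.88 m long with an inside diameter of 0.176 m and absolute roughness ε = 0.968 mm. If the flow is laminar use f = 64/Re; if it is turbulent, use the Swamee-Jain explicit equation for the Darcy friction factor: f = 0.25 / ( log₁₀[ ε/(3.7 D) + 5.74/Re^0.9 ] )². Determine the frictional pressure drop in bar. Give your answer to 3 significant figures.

A = πD²/4 = π(0.176)²/4 = 0.02433 m²; mean velocity V = ṁ/(ρA) = 20/(878 · 0.02433) = 0.9363 m/s.
Reynolds number Re = ρVD/μ = 878 · 0.9363 · 0.176 / 0.25 = 578.7.
Re < 2300 → laminar flow, so f = 64/Re = 64/578.7 = 0.1106 (the turbulent correlation is not needed).
Darcy-Weisbach: ΔP = f(L/D)(ρV²/2) = 0.1106·(3.88/0.176)·(878·0.9363²/2) = 0.1106·22.05·384.9 = 938.2 Pa.
ΔP = 938.2 Pa = 0.00938 bar.

ΔP ≈ 0.00938 bar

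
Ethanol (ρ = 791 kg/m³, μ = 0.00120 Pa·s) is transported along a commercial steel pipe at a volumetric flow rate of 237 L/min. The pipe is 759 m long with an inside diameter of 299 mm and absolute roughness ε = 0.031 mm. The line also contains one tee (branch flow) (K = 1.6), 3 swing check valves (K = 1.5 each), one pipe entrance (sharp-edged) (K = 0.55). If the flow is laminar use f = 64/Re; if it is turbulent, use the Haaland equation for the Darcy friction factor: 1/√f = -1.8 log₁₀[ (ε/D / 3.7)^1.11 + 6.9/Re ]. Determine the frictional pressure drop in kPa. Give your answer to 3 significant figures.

ΔP ≈ 0.104 kPa

Q = 237 L/min = 237/60000 = 0.00395 m³/s.
Cross-sectional area A = πD²/4 = π(0.299)²/4 = 0.07022 m²; mean velocity V = Q/A = 0.00395/0.07022 = 0.05626 m/s.
Reynolds number Re = ρVD/μ = 791 · 0.05626 · 0.299 / 0.0012 = 1.109e+04.
Re > 4000 → turbulent. Relative roughness ε/D = 3.1e-05/0.299 = 0.000104. Haaland: 1/√f = -1.8 log₁₀[(0.000104/3.7)^1.11 + 6.9/1.109e+04] = -1.8 log₁₀[8.85e-06 + 0.000622] = 5.76, so f = 0.03014.
Total minor-loss coefficient ΣK = 1·1.6 + 3·1.5 + 1·0.55 = 6.65.
ΔP = [f·L/D + ΣK]·(ρV²/2) = [0.03014·759/0.299 + 6.65]·(791·0.05626²/2) = [76.52 + 6.65]·1.252 = 104.1 Pa.
ΔP = 104.1 Pa = 0.104 kPa.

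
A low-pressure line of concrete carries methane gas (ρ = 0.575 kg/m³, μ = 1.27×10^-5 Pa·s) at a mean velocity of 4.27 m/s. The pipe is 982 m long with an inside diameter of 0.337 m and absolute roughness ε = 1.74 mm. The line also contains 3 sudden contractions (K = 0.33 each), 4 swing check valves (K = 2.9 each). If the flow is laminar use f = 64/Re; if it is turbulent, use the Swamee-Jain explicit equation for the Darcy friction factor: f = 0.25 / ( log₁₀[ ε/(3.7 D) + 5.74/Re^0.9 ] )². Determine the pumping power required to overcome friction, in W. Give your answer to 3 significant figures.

P ≈ 213 W

Reynolds number Re = ρVD/μ = 0.575 · 4.27 · 0.337 / 1.27e-05 = 6.515e+04.
Re > 4000 → turbulent. Relative roughness ε/D = 0.00174/0.337 = 0.00516. Swamee-Jain: f = 0.25/(log₁₀[0.00516/3.7 + 5.74/6.515e+04^0.9])² = 0.25/(log₁₀[0.0014 + 0.000267])² = 0.25/(-2.779)² = 0.03237.
Total minor-loss coefficient ΣK = 3·0.33 + 4·2.9 = 12.6.
ΔP = [f·L/D + ΣK]·(ρV²/2) = [0.03237·982/0.337 + 12.6]·(0.575·4.27²/2) = [94.31 + 12.6]·5.242 = 560.4 Pa.
Q = V·A = 4.27·0.0892 = 0.3809 m³/s.
Pumping power P = QΔP = 0.3809·560.4 = 213.4 W = 213 W.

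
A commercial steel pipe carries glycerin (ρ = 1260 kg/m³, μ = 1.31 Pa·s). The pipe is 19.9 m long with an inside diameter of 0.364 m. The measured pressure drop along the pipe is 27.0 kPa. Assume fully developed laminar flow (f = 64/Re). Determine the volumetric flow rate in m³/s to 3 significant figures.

For laminar flow, f = 64/Re with Re = ρVD/μ, so Darcy-Weisbach reduces to ΔP = 32μLV/D². Solving for V: V = ΔP·D²/(32μL) = 2.7e+04·(0.364)²/(32·1.31·19.9) = 4.288 m/s.
Check: Re = ρVD/μ = 1260·4.288·0.364/1.31 = 1501 < 2300, so the laminar assumption holds.
Q = V·A = 4.288·(π/4·0.364²) = 0.4463 m³/s = 0.446 m³/s.

Q ≈ 0.446 m³/s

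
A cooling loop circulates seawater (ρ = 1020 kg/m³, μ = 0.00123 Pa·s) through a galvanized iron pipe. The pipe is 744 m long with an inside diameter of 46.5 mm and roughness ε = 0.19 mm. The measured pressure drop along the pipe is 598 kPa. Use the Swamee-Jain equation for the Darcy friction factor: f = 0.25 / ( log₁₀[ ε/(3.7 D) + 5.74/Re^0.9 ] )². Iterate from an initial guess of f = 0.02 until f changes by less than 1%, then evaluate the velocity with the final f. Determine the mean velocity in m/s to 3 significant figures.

V ≈ 1.55 m/s

Rearranging Darcy-Weisbach: V = √(2·ΔP·D/(f·L·ρ)). With ε/D = 0.00019/0.0465 = 0.00409, iterate starting from f = 0.02:
  f = 0.02 → V = √(2·5.98e+05·0.0465/(0.02·744·1020)) = 1.914 m/s; Re = ρVD/μ = 7.381e+04; f → 0.03031
  f = 0.03031 → V = 1.555 m/s; Re = 5.996e+04; f → 0.03064
  f = 0.03064 → V = 1.547 m/s; Re = 5.963e+04; f → 0.03065
Converged (Δf/f < 1%). With the final f = 0.03065: V = √(2·5.98e+05·0.0465/(0.03065·744·1020)) = 1.546 m/s.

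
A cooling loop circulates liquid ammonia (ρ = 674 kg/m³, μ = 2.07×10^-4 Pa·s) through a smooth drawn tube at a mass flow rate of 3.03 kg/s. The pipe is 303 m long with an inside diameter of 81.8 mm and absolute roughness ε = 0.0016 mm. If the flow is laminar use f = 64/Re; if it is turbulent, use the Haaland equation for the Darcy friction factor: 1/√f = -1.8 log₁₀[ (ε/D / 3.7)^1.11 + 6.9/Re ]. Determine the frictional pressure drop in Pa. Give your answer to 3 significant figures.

A = πD²/4 = π(0.0818)²/4 = 0.005255 m²; mean velocity V = ṁ/(ρA) = 3.03/(674 · 0.005255) = 0.8554 m/s.
Reynolds number Re = ρVD/μ = 674 · 0.8554 · 0.0818 / 0.000207 = 2.278e+05.
Re > 4000 → turbulent. Relative roughness ε/D = 1.6e-06/0.0818 = 1.96e-05. Haaland: 1/√f = -1.8 log₁₀[(1.96e-05/3.7)^1.11 + 6.9/2.278e+05] = -1.8 log₁₀[1.39e-06 + 3.03e-05] = 8.099, so f = 0.01525.
Darcy-Weisbach: ΔP = f(L/D)(ρV²/2) = 0.01525·(303/0.0818)·(674·0.8554²/2) = 0.01525·3704·246.6 = 1.393e+04 Pa.

ΔP ≈ 13900 Pa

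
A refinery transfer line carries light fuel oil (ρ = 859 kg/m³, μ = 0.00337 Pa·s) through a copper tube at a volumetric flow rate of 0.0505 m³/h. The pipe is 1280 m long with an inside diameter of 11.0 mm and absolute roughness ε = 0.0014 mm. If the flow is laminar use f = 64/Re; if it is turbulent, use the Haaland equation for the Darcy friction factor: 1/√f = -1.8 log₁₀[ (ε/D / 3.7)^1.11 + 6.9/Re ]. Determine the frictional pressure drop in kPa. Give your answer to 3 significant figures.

ΔP ≈ 168 kPa

Q = 0.0505 m³/h = 0.0505/3600 = 1.403e-05 m³/s.
Cross-sectional area A = πD²/4 = π(0.011)²/4 = 9.503e-05 m²; mean velocity V = Q/A = 1.403e-05/9.503e-05 = 0.1476 m/s.
Reynolds number Re = ρVD/μ = 859 · 0.1476 · 0.011 / 0.00337 = 413.9.
Re < 2300 → laminar flow, so f = 64/Re = 64/413.9 = 0.1546 (the turbulent correlation is not needed).
Darcy-Weisbach: ΔP = f(L/D)(ρV²/2) = 0.1546·(1280/0.011)·(859·0.1476²/2) = 0.1546·1.164e+05·9.358 = 1.684e+05 Pa.
ΔP = 1.684e+05 Pa = 168 kPa.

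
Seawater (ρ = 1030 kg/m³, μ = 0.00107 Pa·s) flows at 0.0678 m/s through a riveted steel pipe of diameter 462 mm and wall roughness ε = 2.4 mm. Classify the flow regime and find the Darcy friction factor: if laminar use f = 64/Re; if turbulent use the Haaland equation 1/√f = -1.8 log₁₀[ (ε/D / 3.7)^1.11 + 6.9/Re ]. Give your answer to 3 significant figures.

f ≈ 0.0334

Re = ρVD/μ = 1030·0.0678·0.462/0.00107 = 3.015e+04.
Re > 4000 → turbulent. ε/D = 0.0024/0.462 = 0.00519; Haaland: 1/√f = -1.8 log₁₀[0.000682 + 0.000229] = 5.473, so f = 0.03338.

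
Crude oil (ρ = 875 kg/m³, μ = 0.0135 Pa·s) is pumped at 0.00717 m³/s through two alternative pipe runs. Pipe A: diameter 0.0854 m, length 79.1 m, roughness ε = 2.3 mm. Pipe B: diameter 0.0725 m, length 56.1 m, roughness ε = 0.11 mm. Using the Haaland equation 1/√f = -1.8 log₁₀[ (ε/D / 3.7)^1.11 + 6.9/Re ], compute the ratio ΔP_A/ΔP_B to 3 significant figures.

Pipe A: V = Q/A = 0.00717/0.005728 = 1.252 m/s; Re = 6929; ε/D = 0.0269; Haaland → f = 0.0593; ΔP_A = f(L/D)(ρV²/2) = 3.765e+04 Pa.
Pipe B: V = Q/A = 0.00717/0.004128 = 1.737 m/s; Re = 8161; ε/D = 0.00152; Haaland → f = 0.03448; ΔP_B = f(L/D)(ρV²/2) = 3.522e+04 Pa.
ΔP_A/ΔP_B = 3.765e+04/3.522e+04 = 1.07.

ΔP_A/ΔP_B ≈ 1.07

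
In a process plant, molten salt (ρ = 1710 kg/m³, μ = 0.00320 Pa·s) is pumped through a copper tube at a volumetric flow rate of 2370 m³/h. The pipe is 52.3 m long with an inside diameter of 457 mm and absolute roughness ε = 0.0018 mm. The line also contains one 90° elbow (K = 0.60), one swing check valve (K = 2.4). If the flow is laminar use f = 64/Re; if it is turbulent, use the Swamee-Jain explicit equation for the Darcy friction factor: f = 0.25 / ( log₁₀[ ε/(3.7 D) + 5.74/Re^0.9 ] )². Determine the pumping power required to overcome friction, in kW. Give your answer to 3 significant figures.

P ≈ 39.4 kW

Q = 2370 m³/h = 2370/3600 = 0.6583 m³/s.
Cross-sectional area A = πD²/4 = π(0.457)²/4 = 0.164 m²; mean velocity V = Q/A = 0.6583/0.164 = 4.014 m/s.
Reynolds number Re = ρVD/μ = 1710 · 4.014 · 0.457 / 0.0032 = 9.801e+05.
Re > 4000 → turbulent. Relative roughness ε/D = 1.8e-06/0.457 = 3.94e-06. Swamee-Jain: f = 0.25/(log₁₀[3.94e-06/3.7 + 5.74/9.801e+05^0.9])² = 0.25/(log₁₀[1.06e-06 + 2.33e-05])² = 0.25/(-4.614)² = 0.01174.
Total minor-loss coefficient ΣK = 1·0.6 + 1·2.4 = 3.
ΔP = [f·L/D + ΣK]·(ρV²/2) = [0.01174·52.3/0.457 + 3]·(1710·4.014²/2) = [1.344 + 3]·1.377e+04 = 5.983e+04 Pa.
Pumping power P = QΔP = 0.6583·5.983e+04 = 39390 W = 39.4 kW.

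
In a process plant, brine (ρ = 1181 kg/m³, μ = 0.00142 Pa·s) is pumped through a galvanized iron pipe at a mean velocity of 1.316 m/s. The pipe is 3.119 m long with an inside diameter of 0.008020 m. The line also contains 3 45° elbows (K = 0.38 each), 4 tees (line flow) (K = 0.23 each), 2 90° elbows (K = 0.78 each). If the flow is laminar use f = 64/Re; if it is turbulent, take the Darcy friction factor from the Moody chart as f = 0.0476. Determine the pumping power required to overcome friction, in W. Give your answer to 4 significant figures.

Reynolds number Re = ρVD/μ = 1181 · 1.316 · 0.00802 / 0.00142 = 8778.
Re > 4000 → turbulent; use the Moody-chart value f = 0.0476.
Total minor-loss coefficient ΣK = 3·0.38 + 4·0.23 + 2·0.78 = 3.62.
ΔP = [f·L/D + ΣK]·(ρV²/2) = [0.0476·3.119/0.00802 + 3.62]·(1181·1.316²/2) = [18.51 + 3.62]·1023 = 2.263e+04 Pa.
Q = V·A = 1.316·5.052e-05 = 6.648e-05 m³/s.
Pumping power P = QΔP = 6.648e-05·2.263e+04 = 1.5047 W = 1.505 W.

P ≈ 1.505 W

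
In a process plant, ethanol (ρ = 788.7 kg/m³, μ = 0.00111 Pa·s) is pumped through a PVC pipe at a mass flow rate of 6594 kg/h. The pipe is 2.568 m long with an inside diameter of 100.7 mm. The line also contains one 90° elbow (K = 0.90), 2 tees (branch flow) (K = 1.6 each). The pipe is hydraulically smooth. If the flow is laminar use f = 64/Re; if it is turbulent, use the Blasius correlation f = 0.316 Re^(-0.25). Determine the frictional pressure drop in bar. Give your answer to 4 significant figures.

ṁ = 6594 kg/h = 6594/3600 = 1.832 kg/s.
A = πD²/4 = π(0.1007)²/4 = 0.007964 m²; mean velocity V = ṁ/(ρA) = 1.832/(788.7 · 0.007964) = 0.2916 m/s.
Reynolds number Re = ρVD/μ = 788.7 · 0.2916 · 0.1007 / 0.00111 = 2.086e+04.
Re > 4000 → turbulent. Smooth-pipe (Blasius): f = 0.316 Re^(-0.25) = 0.316/(2.086e+04)^0.25 = 0.02629.
Total minor-loss coefficient ΣK = 1·0.9 + 2·1.6 = 4.1.
ΔP = [f·L/D + ΣK]·(ρV²/2) = [0.02629·2.568/0.1007 + 4.1]·(788.7·0.2916²/2) = [0.6705 + 4.1]·33.53 = 160 Pa.
ΔP = 160 Pa = 0.001600 bar.

ΔP ≈ 0.001600 bar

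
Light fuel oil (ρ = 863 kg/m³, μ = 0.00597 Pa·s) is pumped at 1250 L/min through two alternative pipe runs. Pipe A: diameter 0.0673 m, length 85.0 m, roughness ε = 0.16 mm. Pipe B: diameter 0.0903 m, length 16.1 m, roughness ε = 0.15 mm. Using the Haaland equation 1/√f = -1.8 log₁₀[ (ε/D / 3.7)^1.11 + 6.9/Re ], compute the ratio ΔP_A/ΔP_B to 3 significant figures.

ΔP_A/ΔP_B ≈ 23.8

Pipe A: V = Q/A = 0.02083/0.003557 = 5.857 m/s; Re = 5.698e+04; ε/D = 0.00238; Haaland → f = 0.02686; ΔP_A = f(L/D)(ρV²/2) = 5.02e+05 Pa.
Pipe B: V = Q/A = 0.02083/0.006404 = 3.253 m/s; Re = 4.246e+04; ε/D = 0.00166; Haaland → f = 0.02593; ΔP_B = f(L/D)(ρV²/2) = 2.111e+04 Pa.
ΔP_A/ΔP_B = 5.02e+05/2.111e+04 = 23.8.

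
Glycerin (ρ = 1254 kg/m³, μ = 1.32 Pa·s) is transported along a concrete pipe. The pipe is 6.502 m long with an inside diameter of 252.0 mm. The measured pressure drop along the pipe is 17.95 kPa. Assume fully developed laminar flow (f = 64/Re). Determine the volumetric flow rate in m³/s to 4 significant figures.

Q ≈ 0.2070 m³/s

For laminar flow, f = 64/Re with Re = ρVD/μ, so Darcy-Weisbach reduces to ΔP = 32μLV/D². Solving for V: V = ΔP·D²/(32μL) = 1.795e+04·(0.252)²/(32·1.32·6.502) = 4.15 m/s.
Check: Re = ρVD/μ = 1254·4.15·0.252/1.32 = 993.6 < 2300, so the laminar assumption holds.
Q = V·A = 4.15·(π/4·0.252²) = 0.207 m³/s = 0.2070 m³/s.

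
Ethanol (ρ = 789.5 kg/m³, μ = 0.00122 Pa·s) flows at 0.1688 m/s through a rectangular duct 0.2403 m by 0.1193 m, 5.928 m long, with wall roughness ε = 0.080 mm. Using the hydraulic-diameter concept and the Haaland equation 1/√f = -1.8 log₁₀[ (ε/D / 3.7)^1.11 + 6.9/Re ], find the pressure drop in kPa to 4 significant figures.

ΔP ≈ 0.01150 kPa

Hydraulic diameter D_h = 4A/P = 4·(0.2403·0.1193)/(2·(0.2403+0.1193)) = 0.1147/0.7192 = 0.1594 m.
Re = ρVD_h/μ = 789.5·0.1688·0.1594/0.00122 = 1.742e+04.
ε/D_h = 8e-05/0.1594 = 0.000502; Haaland gives 1/√f = -1.8 log₁₀[5.09e-05+0.000396] = 6.029, so f = 0.02751.
ΔP = f(L/D_h)(ρV²/2) = 0.02751·5.928/0.1594·11.25 = 11.5 Pa.
ΔP = 0.01150 kPa.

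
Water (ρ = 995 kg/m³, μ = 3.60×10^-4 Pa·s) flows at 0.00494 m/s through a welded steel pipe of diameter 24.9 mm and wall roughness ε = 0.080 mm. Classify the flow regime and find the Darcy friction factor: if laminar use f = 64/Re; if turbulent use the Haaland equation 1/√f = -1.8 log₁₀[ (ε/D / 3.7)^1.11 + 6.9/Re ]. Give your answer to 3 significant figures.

f ≈ 0.188

Re = ρVD/μ = 995·0.00494·0.0249/0.00036 = 340.
Re < 2300 → laminar, so f = 64/Re = 0.1882 (roughness is irrelevant in laminar flow).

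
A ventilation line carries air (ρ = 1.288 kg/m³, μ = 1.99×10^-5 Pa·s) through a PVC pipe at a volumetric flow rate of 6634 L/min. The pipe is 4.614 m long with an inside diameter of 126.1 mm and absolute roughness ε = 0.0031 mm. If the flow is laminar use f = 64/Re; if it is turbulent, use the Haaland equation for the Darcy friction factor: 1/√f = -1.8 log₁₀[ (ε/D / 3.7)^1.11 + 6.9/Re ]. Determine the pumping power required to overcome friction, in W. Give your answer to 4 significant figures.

Q = 6634 L/min = 6634/60000 = 0.1106 m³/s.
Cross-sectional area A = πD²/4 = π(0.1261)²/4 = 0.01249 m²; mean velocity V = Q/A = 0.1106/0.01249 = 8.853 m/s.
Reynolds number Re = ρVD/μ = 1.288 · 8.853 · 0.1261 / 1.99e-05 = 7.226e+04.
Re > 4000 → turbulent. Relative roughness ε/D = 3.1e-06/0.1261 = 2.46e-05. Haaland: 1/√f = -1.8 log₁₀[(2.46e-05/3.7)^1.11 + 6.9/7.226e+04] = -1.8 log₁₀[1.79e-06 + 9.55e-05] = 7.222, so f = 0.01918.
Darcy-Weisbach: ΔP = f(L/D)(ρV²/2) = 0.01918·(4.614/0.1261)·(1.288·8.853²/2) = 0.01918·36.59·50.48 = 35.42 Pa.
Pumping power P = QΔP = 0.1106·35.42 = 3.9158 W = 3.916 W.

P ≈ 3.916 W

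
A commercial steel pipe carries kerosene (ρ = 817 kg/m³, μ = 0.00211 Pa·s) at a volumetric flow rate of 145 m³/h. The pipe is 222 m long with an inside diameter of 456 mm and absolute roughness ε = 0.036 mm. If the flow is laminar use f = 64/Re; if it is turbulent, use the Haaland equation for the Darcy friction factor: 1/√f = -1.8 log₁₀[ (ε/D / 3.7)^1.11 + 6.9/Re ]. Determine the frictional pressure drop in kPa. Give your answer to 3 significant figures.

Q = 145 m³/h = 145/3600 = 0.04028 m³/s.
Cross-sectional area A = πD²/4 = π(0.456)²/4 = 0.1633 m²; mean velocity V = Q/A = 0.04028/0.1633 = 0.2466 m/s.
Reynolds number Re = ρVD/μ = 817 · 0.2466 · 0.456 / 0.00211 = 4.355e+04.
Re > 4000 → turbulent. Relative roughness ε/D = 3.6e-05/0.456 = 7.89e-05. Haaland: 1/√f = -1.8 log₁₀[(7.89e-05/3.7)^1.11 + 6.9/4.355e+04] = -1.8 log₁₀[6.54e-06 + 0.000158] = 6.809, so f = 0.02157.
Darcy-Weisbach: ΔP = f(L/D)(ρV²/2) = 0.02157·(222/0.456)·(817·0.2466²/2) = 0.02157·486.8·24.85 = 261 Pa.
ΔP = 261 Pa = 0.261 kPa.

ΔP ≈ 0.261 kPa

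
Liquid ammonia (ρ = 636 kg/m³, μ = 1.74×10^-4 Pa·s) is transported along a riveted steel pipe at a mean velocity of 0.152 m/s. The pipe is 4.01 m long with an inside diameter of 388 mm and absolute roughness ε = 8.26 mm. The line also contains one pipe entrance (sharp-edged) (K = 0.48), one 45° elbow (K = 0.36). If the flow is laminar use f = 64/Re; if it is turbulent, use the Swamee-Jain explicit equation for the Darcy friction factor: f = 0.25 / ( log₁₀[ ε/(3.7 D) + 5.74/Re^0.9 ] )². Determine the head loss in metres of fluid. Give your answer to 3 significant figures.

h_f ≈ 0.00160 m

Reynolds number Re = ρVD/μ = 636 · 0.152 · 0.388 / 0.000174 = 2.156e+05.
Re > 4000 → turbulent. Relative roughness ε/D = 0.00826/0.388 = 0.0213. Swamee-Jain: f = 0.25/(log₁₀[0.0213/3.7 + 5.74/2.156e+05^0.9])² = 0.25/(log₁₀[0.00575 + 9.09e-05])² = 0.25/(-2.233)² = 0.05013.
Total minor-loss coefficient ΣK = 1·0.48 + 1·0.36 = 0.84.
ΔP = [f·L/D + ΣK]·(ρV²/2) = [0.05013·4.01/0.388 + 0.84]·(636·0.152²/2) = [0.5181 + 0.84]·7.347 = 9.978 Pa.
Head loss h_f = ΔP/(ρg) = 9.978/(636·9.81) = 0.00160 m.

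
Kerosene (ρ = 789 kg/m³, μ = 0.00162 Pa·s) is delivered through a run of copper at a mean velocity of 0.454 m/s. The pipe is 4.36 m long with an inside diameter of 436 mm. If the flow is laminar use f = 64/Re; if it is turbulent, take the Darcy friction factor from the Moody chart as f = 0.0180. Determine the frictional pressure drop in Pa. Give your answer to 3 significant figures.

ΔP ≈ 14.6 Pa

Reynolds number Re = ρVD/μ = 789 · 0.454 · 0.436 / 0.00162 = 9.641e+04.
Re > 4000 → turbulent; use the Moody-chart value f = 0.0180.
Darcy-Weisbach: ΔP = f(L/D)(ρV²/2) = 0.018·(4.36/0.436)·(789·0.454²/2) = 0.018·10·81.31 = 14.64 Pa.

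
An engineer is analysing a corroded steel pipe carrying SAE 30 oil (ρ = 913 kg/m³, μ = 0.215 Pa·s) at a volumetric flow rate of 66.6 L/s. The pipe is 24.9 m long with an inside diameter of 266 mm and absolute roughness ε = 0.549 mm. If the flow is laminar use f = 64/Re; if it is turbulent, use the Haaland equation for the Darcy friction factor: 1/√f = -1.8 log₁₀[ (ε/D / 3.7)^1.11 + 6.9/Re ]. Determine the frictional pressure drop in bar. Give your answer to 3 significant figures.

ΔP ≈ 0.0290 bar

Q = 66.6 L/s = 66.6/1000 = 0.0666 m³/s.
Cross-sectional area A = πD²/4 = π(0.266)²/4 = 0.05557 m²; mean velocity V = Q/A = 0.0666/0.05557 = 1.198 m/s.
Reynolds number Re = ρVD/μ = 913 · 1.198 · 0.266 / 0.215 = 1354.
Re < 2300 → laminar flow, so f = 64/Re = 64/1354 = 0.04728 (the turbulent correlation is not needed).
Darcy-Weisbach: ΔP = f(L/D)(ρV²/2) = 0.04728·(24.9/0.266)·(913·1.198²/2) = 0.04728·93.61·655.7 = 2902 Pa.
ΔP = 2902 Pa = 0.0290 bar.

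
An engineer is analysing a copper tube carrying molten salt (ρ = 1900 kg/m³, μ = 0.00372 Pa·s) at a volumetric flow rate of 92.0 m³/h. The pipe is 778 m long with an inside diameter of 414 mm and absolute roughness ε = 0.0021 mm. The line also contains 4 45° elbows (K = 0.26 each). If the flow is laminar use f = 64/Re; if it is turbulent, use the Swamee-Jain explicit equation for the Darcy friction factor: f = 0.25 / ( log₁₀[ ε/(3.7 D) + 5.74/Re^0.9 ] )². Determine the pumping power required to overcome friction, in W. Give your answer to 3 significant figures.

Q = 92.0 m³/h = 92.0/3600 = 0.02556 m³/s.
Cross-sectional area A = πD²/4 = π(0.414)²/4 = 0.1346 m²; mean velocity V = Q/A = 0.02556/0.1346 = 0.1898 m/s.
Reynolds number Re = ρVD/μ = 1900 · 0.1898 · 0.414 / 0.00372 = 4.014e+04.
Re > 4000 → turbulent. Relative roughness ε/D = 2.1e-06/0.414 = 5.07e-06. Swamee-Jain: f = 0.25/(log₁₀[5.07e-06/3.7 + 5.74/4.014e+04^0.9])² = 0.25/(log₁₀[1.37e-06 + 0.000413])² = 0.25/(-3.383)² = 0.02185.
Total minor-loss coefficient ΣK = 4·0.26 = 1.04.
ΔP = [f·L/D + ΣK]·(ρV²/2) = [0.02185·778/0.414 + 1.04]·(1900·0.1898²/2) = [41.05 + 1.04]·34.24 = 1441 Pa.
Pumping power P = QΔP = 0.02556·1441 = 36.83 W = 36.8 W.

P ≈ 36.8 W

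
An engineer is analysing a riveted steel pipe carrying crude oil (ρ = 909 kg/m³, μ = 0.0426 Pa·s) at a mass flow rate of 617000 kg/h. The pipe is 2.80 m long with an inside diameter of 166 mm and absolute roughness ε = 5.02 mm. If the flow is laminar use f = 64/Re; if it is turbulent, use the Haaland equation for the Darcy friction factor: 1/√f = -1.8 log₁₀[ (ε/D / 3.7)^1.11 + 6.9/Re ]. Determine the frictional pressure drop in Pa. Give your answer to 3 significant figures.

ΔP ≈ 34000 Pa

ṁ = 617000 kg/h = 617000/3600 = 171.4 kg/s.
A = πD²/4 = π(0.166)²/4 = 0.02164 m²; mean velocity V = ṁ/(ρA) = 171.4/(909 · 0.02164) = 8.712 m/s.
Reynolds number Re = ρVD/μ = 909 · 8.712 · 0.166 / 0.0426 = 3.086e+04.
Re > 4000 → turbulent. Relative roughness ε/D = 0.00502/0.166 = 0.0302. Haaland: 1/√f = -1.8 log₁₀[(0.0302/3.7)^1.11 + 6.9/3.086e+04] = -1.8 log₁₀[0.00482 + 0.000224] = 4.136, so f = 0.05847.
Darcy-Weisbach: ΔP = f(L/D)(ρV²/2) = 0.05847·(2.8/0.166)·(909·8.712²/2) = 0.05847·16.87·3.45e+04 = 3.402e+04 Pa.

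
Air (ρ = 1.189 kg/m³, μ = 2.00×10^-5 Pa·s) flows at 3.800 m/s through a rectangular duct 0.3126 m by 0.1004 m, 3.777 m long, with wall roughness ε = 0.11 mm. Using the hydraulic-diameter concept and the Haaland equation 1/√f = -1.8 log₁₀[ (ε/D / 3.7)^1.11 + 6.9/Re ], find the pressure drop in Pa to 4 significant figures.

Hydraulic diameter D_h = 4A/P = 4·(0.3126·0.1004)/(2·(0.3126+0.1004)) = 0.1255/0.826 = 0.152 m.
Re = ρVD_h/μ = 1.189·3.8·0.152/2e-05 = 3.434e+04.
ε/D_h = 0.00011/0.152 = 0.000724; Haaland gives 1/√f = -1.8 log₁₀[7.65e-05+0.000201] = 6.402, so f = 0.0244.
ΔP = f(L/D_h)(ρV²/2) = 0.0244·3.777/0.152·8.585 = 5.205 Pa.

ΔP ≈ 5.205 Pa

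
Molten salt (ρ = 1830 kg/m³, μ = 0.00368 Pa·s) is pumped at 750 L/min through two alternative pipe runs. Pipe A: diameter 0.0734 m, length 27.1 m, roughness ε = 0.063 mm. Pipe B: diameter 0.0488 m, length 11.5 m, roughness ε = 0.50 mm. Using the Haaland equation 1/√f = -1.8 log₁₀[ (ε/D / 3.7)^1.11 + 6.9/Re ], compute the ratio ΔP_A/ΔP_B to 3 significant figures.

ΔP_A/ΔP_B ≈ 0.169

Pipe A: V = Q/A = 0.0125/0.004231 = 2.954 m/s; Re = 1.078e+05; ε/D = 0.000858; Haaland → f = 0.02131; ΔP_A = f(L/D)(ρV²/2) = 6.282e+04 Pa.
Pipe B: V = Q/A = 0.0125/0.00187 = 6.683 m/s; Re = 1.622e+05; ε/D = 0.0102; Haaland → f = 0.03863; ΔP_B = f(L/D)(ρV²/2) = 3.721e+05 Pa.
ΔP_A/ΔP_B = 6.282e+04/3.721e+05 = 0.169.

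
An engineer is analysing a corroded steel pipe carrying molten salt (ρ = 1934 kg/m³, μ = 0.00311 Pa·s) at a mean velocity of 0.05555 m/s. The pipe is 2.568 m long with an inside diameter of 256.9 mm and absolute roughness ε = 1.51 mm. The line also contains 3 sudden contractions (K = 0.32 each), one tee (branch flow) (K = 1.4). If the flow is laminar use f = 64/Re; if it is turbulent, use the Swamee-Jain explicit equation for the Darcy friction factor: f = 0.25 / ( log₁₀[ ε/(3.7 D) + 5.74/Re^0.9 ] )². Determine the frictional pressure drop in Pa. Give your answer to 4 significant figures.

Reynolds number Re = ρVD/μ = 1934 · 0.05555 · 0.2569 / 0.00311 = 8875.
Re > 4000 → turbulent. Relative roughness ε/D = 0.00151/0.2569 = 0.00588. Swamee-Jain: f = 0.25/(log₁₀[0.00588/3.7 + 5.74/8875^0.9])² = 0.25/(log₁₀[0.00159 + 0.00161])² = 0.25/(-2.496)² = 0.04014.
Total minor-loss coefficient ΣK = 3·0.32 + 1·1.4 = 2.36.
ΔP = [f·L/D + ΣK]·(ρV²/2) = [0.04014·2.568/0.2569 + 2.36]·(1934·0.05555²/2) = [0.4012 + 2.36]·2.984 = 8.239 Pa.

ΔP ≈ 8.239 Pa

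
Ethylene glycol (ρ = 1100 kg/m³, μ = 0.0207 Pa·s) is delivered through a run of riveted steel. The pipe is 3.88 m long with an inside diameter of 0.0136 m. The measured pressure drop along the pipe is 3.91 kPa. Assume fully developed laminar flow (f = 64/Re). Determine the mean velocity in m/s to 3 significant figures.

For laminar flow, f = 64/Re with Re = ρVD/μ, so Darcy-Weisbach reduces to ΔP = 32μLV/D². Solving for V: V = ΔP·D²/(32μL) = 3910·(0.0136)²/(32·0.0207·3.88) = 0.2814 m/s.
Check: Re = ρVD/μ = 1100·0.2814·0.0136/0.0207 = 203.4 < 2300, so the laminar assumption holds.

V ≈ 0.281 m/s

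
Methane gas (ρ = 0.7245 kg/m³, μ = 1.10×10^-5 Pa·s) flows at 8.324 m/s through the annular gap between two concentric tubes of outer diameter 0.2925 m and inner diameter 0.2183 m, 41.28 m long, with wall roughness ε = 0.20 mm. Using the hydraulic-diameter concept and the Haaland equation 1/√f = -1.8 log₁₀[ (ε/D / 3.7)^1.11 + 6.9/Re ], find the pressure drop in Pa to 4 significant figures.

Hydraulic diameter D_h = 4A/P = D_o - D_i = 0.2925 - 0.2183 = 0.0742 m.
Re = ρVD_h/μ = 0.7245·8.324·0.0742/1.1e-05 = 4.068e+04.
ε/D_h = 0.0002/0.0742 = 0.0027; Haaland gives 1/√f = -1.8 log₁₀[0.000329+0.00017] = 5.944, so f = 0.0283.
ΔP = f(L/D_h)(ρV²/2) = 0.0283·41.28/0.0742·25.1 = 395.2 Pa.

ΔP ≈ 395.2 Pa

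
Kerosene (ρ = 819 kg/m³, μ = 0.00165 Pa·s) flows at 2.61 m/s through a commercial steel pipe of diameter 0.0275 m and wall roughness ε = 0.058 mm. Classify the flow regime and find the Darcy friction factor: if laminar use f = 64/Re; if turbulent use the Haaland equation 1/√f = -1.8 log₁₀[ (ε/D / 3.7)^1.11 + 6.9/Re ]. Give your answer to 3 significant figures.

Re = ρVD/μ = 819·2.61·0.0275/0.00165 = 3.563e+04.
Re > 4000 → turbulent. ε/D = 5.8e-05/0.0275 = 0.00211; Haaland: 1/√f = -1.8 log₁₀[0.000251 + 0.000194] = 6.034, so f = 0.02746.

f ≈ 0.0275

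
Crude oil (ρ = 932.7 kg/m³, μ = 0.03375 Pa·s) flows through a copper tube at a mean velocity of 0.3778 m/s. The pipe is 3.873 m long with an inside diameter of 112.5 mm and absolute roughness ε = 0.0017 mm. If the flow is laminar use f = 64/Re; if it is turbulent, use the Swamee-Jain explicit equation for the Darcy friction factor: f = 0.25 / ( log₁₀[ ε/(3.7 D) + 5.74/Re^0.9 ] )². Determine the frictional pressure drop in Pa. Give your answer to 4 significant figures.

ΔP ≈ 124.9 Pa

Reynolds number Re = ρVD/μ = 932.7 · 0.3778 · 0.1125 / 0.0338 = 1175.
Re < 2300 → laminar flow, so f = 64/Re = 64/1175 = 0.05449 (the turbulent correlation is not needed).
Darcy-Weisbach: ΔP = f(L/D)(ρV²/2) = 0.05449·(3.873/0.1125)·(932.7·0.3778²/2) = 0.05449·34.43·66.56 = 124.9 Pa.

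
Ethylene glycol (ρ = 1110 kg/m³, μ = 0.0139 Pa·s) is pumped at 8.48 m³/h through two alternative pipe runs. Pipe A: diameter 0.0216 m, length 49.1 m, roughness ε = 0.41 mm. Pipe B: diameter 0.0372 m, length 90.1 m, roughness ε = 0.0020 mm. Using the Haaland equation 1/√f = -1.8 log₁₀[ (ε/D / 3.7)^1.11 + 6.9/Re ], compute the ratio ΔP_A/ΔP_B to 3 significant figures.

ΔP_A/ΔP_B ≈ 12.1

Pipe A: V = Q/A = 0.002356/0.0003664 = 6.428 m/s; Re = 1.109e+04; ε/D = 0.019; Haaland → f = 0.05114; ΔP_A = f(L/D)(ρV²/2) = 2.666e+06 Pa.
Pipe B: V = Q/A = 0.002356/0.001087 = 2.167 m/s; Re = 6438; ε/D = 5.38e-05; Haaland → f = 0.03503; ΔP_B = f(L/D)(ρV²/2) = 2.212e+05 Pa.
ΔP_A/ΔP_B = 2.666e+06/2.212e+05 = 12.1.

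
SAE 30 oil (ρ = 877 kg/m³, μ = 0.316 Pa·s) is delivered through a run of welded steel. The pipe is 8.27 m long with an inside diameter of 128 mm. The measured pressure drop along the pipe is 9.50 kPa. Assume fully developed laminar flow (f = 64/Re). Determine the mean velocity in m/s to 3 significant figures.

For laminar flow, f = 64/Re with Re = ρVD/μ, so Darcy-Weisbach reduces to ΔP = 32μLV/D². Solving for V: V = ΔP·D²/(32μL) = 9500·(0.128)²/(32·0.316·8.27) = 1.861 m/s.
Check: Re = ρVD/μ = 877·1.861·0.128/0.316 = 661.2 < 2300, so the laminar assumption holds.

V ≈ 1.86 m/s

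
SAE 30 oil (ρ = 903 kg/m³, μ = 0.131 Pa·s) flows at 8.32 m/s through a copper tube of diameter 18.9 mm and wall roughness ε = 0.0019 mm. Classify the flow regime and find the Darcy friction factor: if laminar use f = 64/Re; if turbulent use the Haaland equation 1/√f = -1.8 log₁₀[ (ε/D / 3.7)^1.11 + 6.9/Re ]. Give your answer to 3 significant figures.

Re = ρVD/μ = 903·8.32·0.0189/0.131 = 1084.
Re < 2300 → laminar, so f = 64/Re = 0.05904 (roughness is irrelevant in laminar flow).

f ≈ 0.0590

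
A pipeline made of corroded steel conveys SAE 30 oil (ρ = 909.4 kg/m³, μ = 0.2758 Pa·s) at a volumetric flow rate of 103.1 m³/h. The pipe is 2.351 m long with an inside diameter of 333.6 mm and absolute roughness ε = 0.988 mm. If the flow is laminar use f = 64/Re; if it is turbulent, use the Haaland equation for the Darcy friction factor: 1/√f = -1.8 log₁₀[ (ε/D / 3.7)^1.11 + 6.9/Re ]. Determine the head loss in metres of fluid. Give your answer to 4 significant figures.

Q = 103.1 m³/h = 103.1/3600 = 0.02864 m³/s.
Cross-sectional area A = πD²/4 = π(0.3336)²/4 = 0.08741 m²; mean velocity V = Q/A = 0.02864/0.08741 = 0.3277 m/s.
Reynolds number Re = ρVD/μ = 909.4 · 0.3277 · 0.3336 / 0.276 = 360.4.
Re < 2300 → laminar flow, so f = 64/Re = 64/360.4 = 0.1776 (the turbulent correlation is not needed).
Darcy-Weisbach: ΔP = f(L/D)(ρV²/2) = 0.1776·(2.351/0.3336)·(909.4·0.3277²/2) = 0.1776·7.047·48.82 = 61.09 Pa.
Head loss h_f = ΔP/(ρg) = 61.09/(909.4·9.81) = 0.006848 m.

h_f ≈ 0.006848 m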